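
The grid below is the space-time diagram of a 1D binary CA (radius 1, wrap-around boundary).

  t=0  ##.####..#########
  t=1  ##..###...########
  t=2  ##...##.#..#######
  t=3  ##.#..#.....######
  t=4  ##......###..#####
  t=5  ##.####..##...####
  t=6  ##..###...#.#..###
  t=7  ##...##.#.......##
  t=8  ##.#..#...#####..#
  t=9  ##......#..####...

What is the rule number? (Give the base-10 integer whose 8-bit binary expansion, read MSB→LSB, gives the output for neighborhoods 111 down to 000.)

  [7] ### => #  t=0,i=0
  [6] ##. => #  t=0,i=1
  [5] #.# => .  t=0,i=2
  [4] #.. => .  t=0,i=7
  [3] .## => .  t=0,i=3
  [2] .#. => .  t=2,i=8
  [1] ..# => .  t=0,i=8
  [0] ... => #  t=1,i=8
  bits 11000001 = 193

193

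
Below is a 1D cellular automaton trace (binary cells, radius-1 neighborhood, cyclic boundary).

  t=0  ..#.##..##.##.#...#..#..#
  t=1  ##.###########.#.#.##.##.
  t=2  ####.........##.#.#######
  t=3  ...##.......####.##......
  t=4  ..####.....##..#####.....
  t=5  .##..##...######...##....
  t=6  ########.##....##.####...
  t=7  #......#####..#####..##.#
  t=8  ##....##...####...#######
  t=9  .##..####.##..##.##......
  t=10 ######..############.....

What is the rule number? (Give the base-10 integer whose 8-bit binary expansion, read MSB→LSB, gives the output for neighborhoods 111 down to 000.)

  nb ###: next=.  (t=1,i=4, bit7=0)
  nb ##.: next=#  (t=0,i=5, bit6=1)
  nb #.#: next=#  (t=0,i=3, bit5=1)
  nb #..: next=#  (t=0,i=0, bit4=1)
  nb .##: next=#  (t=0,i=4, bit3=1)
  nb .#.: next=.  (t=0,i=2, bit2=0)
  nb ..#: next=#  (t=0,i=1, bit1=1)
  nb ...: next=.  (t=0,i=16, bit0=0)
  bits 01111010 = 122

122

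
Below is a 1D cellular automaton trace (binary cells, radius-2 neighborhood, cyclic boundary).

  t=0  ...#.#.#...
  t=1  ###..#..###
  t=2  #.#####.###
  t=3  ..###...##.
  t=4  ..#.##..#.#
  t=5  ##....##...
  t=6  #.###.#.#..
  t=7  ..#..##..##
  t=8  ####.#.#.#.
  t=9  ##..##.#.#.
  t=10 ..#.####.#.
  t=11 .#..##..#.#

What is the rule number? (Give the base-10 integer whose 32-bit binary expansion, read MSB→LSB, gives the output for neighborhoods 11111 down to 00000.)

  #####|#  b31=1 t=1,i=0
  ####.|.  b30=0 t=1,i=1
  ###.#|.  b29=0 t=2,i=0
  ###..|#  b28=1 t=1,i=2
  ##.##|.  b27=0 t=2,i=1
  ##.#.|#  b26=1 t=6,i=5
  ##..#|#  b25=1 t=1,i=3
  ##...|#  b24=1 t=3,i=5
  #.###|#  b23=1 t=2,i=2
  #.##.|.  b22=0 t=4,i=4
  #.#.#|#  b21=1 t=0,i=5
  #.#..|.  b20=0 t=0,i=7
  #..##|.  b19=0 t=1,i=7
  #..#.|#  b18=1 t=1,i=4
  #...#|.  b17=0 t=3,i=0
  #....|#  b16=1 t=0,i=9
  .####|#  b15=1 t=1,i=9
  .###.|.  b14=0 t=3,i=3
  .##.#|#  b13=1 t=9,i=5
  .##..|.  b12=0 t=3,i=9
  .#.##|.  b11=0 t=4,i=3
  .#.#.|.  b10=0 t=0,i=4
  .#..#|#  b9=1 t=1,i=6
  .#...|#  b8=1 t=0,i=8
  ..###|#  b7=1 t=1,i=8
  ..##.|#  b6=1 t=3,i=8
  ..#.#|.  b5=0 t=0,i=3
  ..#..|#  b4=1 t=1,i=5
  ...##|.  b3=0 t=3,i=1
  ...#.|#  b2=1 t=0,i=2
  ....#|#  b1=1 t=0,i=1
  .....|#  b0=1 t=0,i=0
  bits 10010111101001011010001111010111 = 2544214999

2544214999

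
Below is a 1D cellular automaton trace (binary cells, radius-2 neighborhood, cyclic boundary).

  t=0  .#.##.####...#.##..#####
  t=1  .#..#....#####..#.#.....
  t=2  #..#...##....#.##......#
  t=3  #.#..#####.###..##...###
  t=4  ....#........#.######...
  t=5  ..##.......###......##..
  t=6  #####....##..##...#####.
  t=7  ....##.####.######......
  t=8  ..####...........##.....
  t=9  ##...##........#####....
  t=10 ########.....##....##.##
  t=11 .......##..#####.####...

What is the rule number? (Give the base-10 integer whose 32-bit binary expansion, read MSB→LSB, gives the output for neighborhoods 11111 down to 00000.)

  nb #####: next=.  (t=0,i=21, bit31=0)
  nb ####.: next=.  (t=0,i=8, bit30=0)
  nb ###.#: next=.  (t=0,i=23, bit29=0)
  nb ###..: next=#  (t=0,i=9, bit28=1)
  nb ##.##: next=.  (t=0,i=5, bit27=0)
  nb ##.#.: next=.  (t=0,i=0, bit26=0)
  nb ##..#: next=.  (t=0,i=17, bit25=0)
  nb ##...: next=#  (t=0,i=10, bit24=1)
  nb #.###: next=.  (t=0,i=6, bit23=0)
  nb #.##.: next=.  (t=0,i=3, bit22=0)
  nb #.#.#: next=#  (t=0,i=1, bit21=1)
  nb #.#..: next=.  (t=1,i=18, bit20=0)
  nb #..##: next=#  (t=0,i=18, bit19=1)
  nb #..#.: next=#  (t=1,i=3, bit18=1)
  nb #...#: next=#  (t=0,i=11, bit17=1)
  nb #....: next=.  (t=1,i=6, bit16=0)
  nb .####: next=.  (t=0,i=7, bit15=0)
  nb .###.: next=.  (t=3,i=12, bit14=0)
  nb .##.#: next=#  (t=0,i=4, bit13=1)
  nb .##..: next=#  (t=0,i=16, bit12=1)
  nb .#.##: next=.  (t=0,i=2, bit11=0)
  nb .#.#.: next=.  (t=1,i=17, bit10=0)
  nb .#..#: next=.  (t=1,i=2, bit9=0)
  nb .#...: next=.  (t=1,i=5, bit8=0)
  nb ..###: next=.  (t=0,i=19, bit7=0)
  nb ..##.: next=#  (t=2,i=7, bit6=1)
  nb ..#.#: next=#  (t=0,i=13, bit5=1)
  nb ..#..: next=.  (t=1,i=1, bit4=0)
  nb ...##: next=#  (t=1,i=8, bit3=1)
  nb ...#.: next=#  (t=0,i=12, bit2=1)
  nb ....#: next=#  (t=1,i=7, bit1=1)
  nb .....: next=.  (t=1,i=21, bit0=0)
  bits 00010001001011100011000001101110 = 288239726

288239726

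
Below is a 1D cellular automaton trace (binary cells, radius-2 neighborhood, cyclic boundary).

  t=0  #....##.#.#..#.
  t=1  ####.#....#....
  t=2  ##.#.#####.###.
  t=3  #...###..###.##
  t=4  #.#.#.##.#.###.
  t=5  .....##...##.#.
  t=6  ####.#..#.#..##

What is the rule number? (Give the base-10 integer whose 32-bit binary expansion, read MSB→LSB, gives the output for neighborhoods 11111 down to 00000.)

986941895

  nb #####: next=.  (t=2,i=7, bit31=0)
  nb ####.: next=.  (t=1,i=2, bit30=0)
  nb ###.#: next=#  (t=1,i=3, bit29=1)
  nb ###..: next=#  (t=3,i=0, bit28=1)
  nb ##.##: next=#  (t=2,i=10, bit27=1)
  nb ##.#.: next=.  (t=0,i=7, bit26=0)
  nb ##..#: next=#  (t=3,i=7, bit25=1)
  nb ##...: next=.  (t=3,i=1, bit24=0)
  nb #.###: next=#  (t=2,i=5, bit23=1)
  nb #.##.: next=#  (t=2,i=0, bit22=1)
  nb #.#.#: next=.  (t=0,i=8, bit21=0)
  nb #.#..: next=#  (t=0,i=0, bit20=1)
  nb #..##: next=.  (t=3,i=8, bit19=0)
  nb #..#.: next=.  (t=0,i=12, bit18=0)
  nb #...#: next=#  (t=3,i=2, bit17=1)
  nb #....: next=#  (t=0,i=2, bit16=1)
  nb .####: next=#  (t=1,i=1, bit15=1)
  nb .###.: next=.  (t=2,i=12, bit14=0)
  nb .##.#: next=.  (t=0,i=6, bit13=0)
  nb .##..: next=.  (t=5,i=6, bit12=0)
  nb .#.##: next=#  (t=2,i=4, bit11=1)
  nb .#.#.: next=.  (t=0,i=9, bit10=0)
  nb .#..#: next=.  (t=0,i=11, bit9=0)
  nb .#...: next=#  (t=0,i=1, bit8=1)
  nb ..###: next=#  (t=1,i=0, bit7=1)
  nb ..##.: next=#  (t=0,i=5, bit6=1)
  nb ..#.#: next=.  (t=0,i=13, bit5=0)
  nb ..#..: next=.  (t=1,i=10, bit4=0)
  nb ...##: next=.  (t=0,i=4, bit3=0)
  nb ...#.: next=#  (t=1,i=9, bit2=1)
  nb ....#: next=#  (t=0,i=3, bit1=1)
  nb .....: next=#  (t=5,i=1, bit0=1)
  bits 00111010110100111000100111000111 = 986941895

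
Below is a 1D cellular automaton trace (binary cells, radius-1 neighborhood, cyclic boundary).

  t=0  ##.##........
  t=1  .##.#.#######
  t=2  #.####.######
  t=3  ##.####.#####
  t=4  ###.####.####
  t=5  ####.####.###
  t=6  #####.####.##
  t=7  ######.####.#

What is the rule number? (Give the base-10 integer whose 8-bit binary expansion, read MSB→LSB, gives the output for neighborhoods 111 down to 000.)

  ###|#  b7=1 t=1,i=7
  ##.|#  b6=1 t=0,i=1
  #.#|#  b5=1 t=0,i=2
  #..|.  b4=0 t=0,i=5
  .##|.  b3=0 t=0,i=0
  .#.|#  b2=1 t=1,i=4
  ..#|#  b1=1 t=0,i=12
  ...|#  b0=1 t=0,i=6
  bits 11100111 = 231

231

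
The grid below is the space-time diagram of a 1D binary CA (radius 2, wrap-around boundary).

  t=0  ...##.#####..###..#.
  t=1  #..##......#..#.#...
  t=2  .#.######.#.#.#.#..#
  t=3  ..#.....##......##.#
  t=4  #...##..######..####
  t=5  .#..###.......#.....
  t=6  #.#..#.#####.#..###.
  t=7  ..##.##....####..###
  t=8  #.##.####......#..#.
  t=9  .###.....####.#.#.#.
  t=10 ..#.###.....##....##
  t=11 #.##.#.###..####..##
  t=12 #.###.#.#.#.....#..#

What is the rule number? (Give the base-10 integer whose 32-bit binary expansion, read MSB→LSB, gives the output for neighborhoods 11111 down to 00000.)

  nb #####: next=.  (t=0,i=8, bit31=0)
  nb ####.: next=.  (t=0,i=9, bit30=0)
  nb ###.#: next=#  (t=2,i=8, bit29=1)
  nb ###..: next=.  (t=0,i=10, bit28=0)
  nb ##.##: next=.  (t=0,i=5, bit27=0)
  nb ##.#.: next=#  (t=2,i=9, bit26=1)
  nb ##..#: next=#  (t=0,i=11, bit25=1)
  nb ##...: next=#  (t=1,i=5, bit24=1)
  nb #.###: next=.  (t=0,i=6, bit23=0)
  nb #.##.: next=#  (t=7,i=5, bit22=1)
  nb #.#.#: next=.  (t=2,i=1, bit21=0)
  nb #.#..: next=#  (t=1,i=16, bit20=1)
  nb #..##: next=.  (t=0,i=12, bit19=0)
  nb #..#.: next=.  (t=0,i=17, bit18=0)
  nb #...#: next=.  (t=1,i=18, bit17=0)
  nb #....: next=#  (t=0,i=0, bit16=1)
  nb .####: next=.  (t=0,i=7, bit15=0)
  nb .###.: next=#  (t=0,i=14, bit14=1)
  nb .##.#: next=#  (t=0,i=4, bit13=1)
  nb .##..: next=#  (t=1,i=4, bit12=1)
  nb .#.##: next=#  (t=2,i=2, bit11=1)
  nb .#.#.: next=.  (t=1,i=15, bit10=0)
  nb .#..#: next=#  (t=1,i=1, bit9=1)
  nb .#...: next=.  (t=0,i=19, bit8=0)
  nb ..###: next=.  (t=0,i=13, bit7=0)
  nb ..##.: next=#  (t=0,i=3, bit6=1)
  nb ..#.#: next=#  (t=1,i=14, bit5=1)
  nb ..#..: next=.  (t=0,i=18, bit4=0)
  nb ...##: next=.  (t=0,i=2, bit3=0)
  nb ...#.: next=#  (t=1,i=10, bit2=1)
  nb ....#: next=.  (t=0,i=1, bit1=0)
  nb .....: next=#  (t=1,i=7, bit0=1)
  bits 00100111010100010111101001100101 = 659651173

659651173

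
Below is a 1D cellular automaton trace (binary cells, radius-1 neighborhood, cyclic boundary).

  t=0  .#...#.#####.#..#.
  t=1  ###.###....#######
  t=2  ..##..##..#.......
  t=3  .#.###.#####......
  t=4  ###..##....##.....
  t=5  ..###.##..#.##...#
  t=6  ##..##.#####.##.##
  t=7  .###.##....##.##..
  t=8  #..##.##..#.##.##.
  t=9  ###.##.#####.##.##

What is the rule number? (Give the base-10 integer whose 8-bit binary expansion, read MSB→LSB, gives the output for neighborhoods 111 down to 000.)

118

  nb ###: next=.  (t=0,i=8, bit7=0)
  nb ##.: next=#  (t=0,i=11, bit6=1)
  nb #.#: next=#  (t=0,i=6, bit5=1)
  nb #..: next=#  (t=0,i=2, bit4=1)
  nb .##: next=.  (t=0,i=7, bit3=0)
  nb .#.: next=#  (t=0,i=1, bit2=1)
  nb ..#: next=#  (t=0,i=0, bit1=1)
  nb ...: next=.  (t=0,i=3, bit0=0)
  bits 01110110 = 118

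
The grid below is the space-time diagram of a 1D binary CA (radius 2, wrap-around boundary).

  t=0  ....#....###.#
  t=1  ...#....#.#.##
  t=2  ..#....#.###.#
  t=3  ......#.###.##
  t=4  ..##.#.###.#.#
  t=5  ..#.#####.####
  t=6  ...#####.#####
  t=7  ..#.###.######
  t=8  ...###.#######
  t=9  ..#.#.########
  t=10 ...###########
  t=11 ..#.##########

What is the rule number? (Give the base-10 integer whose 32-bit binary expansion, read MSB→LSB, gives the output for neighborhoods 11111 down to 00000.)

  nb #####: next=#  (t=5,i=6, bit31=1)
  nb ####.: next=#  (t=5,i=7, bit30=1)
  nb ###.#: next=.  (t=0,i=11, bit29=0)
  nb ###..: next=#  (t=5,i=13, bit28=1)
  nb ##.##: next=#  (t=3,i=11, bit27=1)
  nb ##.#.: next=#  (t=0,i=12, bit26=1)
  nb ##..#: next=.  (t=5,i=0, bit25=0)
  nb ##...: next=.  (t=1,i=0, bit24=0)
  nb #.###: next=#  (t=2,i=9, bit23=1)
  nb #.##.: next=.  (t=1,i=12, bit22=0)
  nb #.#.#: next=#  (t=1,i=10, bit21=1)
  nb #.#..: next=#  (t=0,i=13, bit20=1)
  nb #..##: next=.  (t=4,i=1, bit19=0)
  nb #..#.: next=.  (t=2,i=1, bit18=0)
  nb #...#: next=.  (t=1,i=1, bit17=0)
  nb #....: next=.  (t=0,i=1, bit16=0)
  nb .####: next=#  (t=5,i=5, bit15=1)
  nb .###.: next=#  (t=0,i=10, bit14=1)
  nb .##.#: next=.  (t=4,i=3, bit13=0)
  nb .##..: next=#  (t=1,i=13, bit12=1)
  nb .#.##: next=#  (t=1,i=11, bit11=1)
  nb .#.#.: next=#  (t=1,i=9, bit10=1)
  nb .#..#: next=.  (t=2,i=0, bit9=0)
  nb .#...: next=.  (t=0,i=0, bit8=0)
  nb ..###: next=.  (t=0,i=9, bit7=0)
  nb ..##.: next=#  (t=4,i=2, bit6=1)
  nb ..#.#: next=.  (t=1,i=8, bit5=0)
  nb ..#..: next=.  (t=0,i=4, bit4=0)
  nb ...##: next=#  (t=0,i=8, bit3=1)
  nb ...#.: next=#  (t=0,i=3, bit2=1)
  nb ....#: next=.  (t=0,i=2, bit1=0)
  nb .....: next=#  (t=3,i=2, bit0=1)
  bits 11011100101100001101110001001101 = 3702578253

3702578253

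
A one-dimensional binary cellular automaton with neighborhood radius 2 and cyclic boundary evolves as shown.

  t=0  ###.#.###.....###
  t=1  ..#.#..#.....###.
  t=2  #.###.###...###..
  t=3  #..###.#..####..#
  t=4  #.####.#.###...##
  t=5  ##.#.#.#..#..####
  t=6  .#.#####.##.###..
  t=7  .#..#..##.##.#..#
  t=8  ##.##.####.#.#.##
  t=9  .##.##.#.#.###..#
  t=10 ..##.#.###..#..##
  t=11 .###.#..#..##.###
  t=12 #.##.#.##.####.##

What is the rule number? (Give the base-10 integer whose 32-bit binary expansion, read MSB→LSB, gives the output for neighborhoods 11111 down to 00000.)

  nb #####: next=.  (t=0,i=0, bit31=0)
  nb ####.: next=.  (t=0,i=1, bit30=0)
  nb ###.#: next=#  (t=0,i=2, bit29=1)
  nb ###..: next=.  (t=0,i=8, bit28=0)
  nb ##.##: next=#  (t=2,i=5, bit27=1)
  nb ##.#.: next=.  (t=0,i=3, bit26=0)
  nb ##..#: next=.  (t=2,i=15, bit25=0)
  nb ##...: next=.  (t=0,i=9, bit24=0)
  nb #.###: next=.  (t=0,i=6, bit23=0)
  nb #.##.: next=.  (t=6,i=9, bit22=0)
  nb #.#.#: next=#  (t=0,i=4, bit21=1)
  nb #.#..: next=#  (t=1,i=4, bit20=1)
  nb #..##: next=#  (t=3,i=2, bit19=1)
  nb #..#.: next=#  (t=1,i=6, bit18=1)
  nb #...#: next=#  (t=1,i=0, bit17=1)
  nb #....: next=.  (t=0,i=10, bit16=0)
  nb .####: next=#  (t=0,i=15, bit15=1)
  nb .###.: next=#  (t=0,i=7, bit14=1)
  nb .##.#: next=#  (t=6,i=10, bit13=1)
  nb .##..: next=#  (t=3,i=0, bit12=1)
  nb .#.##: next=.  (t=0,i=5, bit11=0)
  nb .#.#.: next=#  (t=1,i=3, bit10=1)
  nb .#..#: next=.  (t=1,i=5, bit9=0)
  nb .#...: next=#  (t=1,i=8, bit8=1)
  nb ..###: next=#  (t=0,i=14, bit7=1)
  nb ..##.: next=#  (t=3,i=16, bit6=1)
  nb ..#.#: next=#  (t=1,i=2, bit5=1)
  nb ..#..: next=#  (t=1,i=7, bit4=1)
  nb ...##: next=#  (t=0,i=13, bit3=1)
  nb ...#.: next=.  (t=1,i=1, bit2=0)
  nb ....#: next=.  (t=0,i=12, bit1=0)
  nb .....: next=.  (t=0,i=11, bit0=0)
  bits 00101000001111101111010111111000 = 675214840

675214840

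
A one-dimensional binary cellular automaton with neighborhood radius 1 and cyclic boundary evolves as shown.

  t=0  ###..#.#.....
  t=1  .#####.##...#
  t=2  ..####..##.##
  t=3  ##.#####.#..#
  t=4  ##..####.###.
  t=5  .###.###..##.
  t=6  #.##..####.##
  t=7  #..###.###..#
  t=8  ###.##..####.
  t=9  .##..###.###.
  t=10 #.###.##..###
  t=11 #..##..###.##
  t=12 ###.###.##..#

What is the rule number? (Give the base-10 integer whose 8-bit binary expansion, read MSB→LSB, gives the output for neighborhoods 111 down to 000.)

214

  nb ###: next=#  (t=0,i=1, bit7=1)
  nb ##.: next=#  (t=0,i=2, bit6=1)
  nb #.#: next=.  (t=0,i=6, bit5=0)
  nb #..: next=#  (t=0,i=3, bit4=1)
  nb .##: next=.  (t=0,i=0, bit3=0)
  nb .#.: next=#  (t=0,i=5, bit2=1)
  nb ..#: next=#  (t=0,i=4, bit1=1)
  nb ...: next=.  (t=0,i=9, bit0=0)
  bits 11010110 = 214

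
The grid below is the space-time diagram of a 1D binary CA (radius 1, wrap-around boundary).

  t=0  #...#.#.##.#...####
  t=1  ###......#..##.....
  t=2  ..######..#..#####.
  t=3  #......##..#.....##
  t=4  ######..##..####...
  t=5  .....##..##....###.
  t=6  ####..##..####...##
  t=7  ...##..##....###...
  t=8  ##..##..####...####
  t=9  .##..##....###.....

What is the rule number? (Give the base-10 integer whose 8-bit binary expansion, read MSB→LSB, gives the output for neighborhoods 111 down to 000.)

81

  ### -> .   bit 7 = 0  t=0,i=16
  ##. -> #   bit 6 = 1  t=0,i=0
  #.# -> .   bit 5 = 0  t=0,i=5
  #.. -> #   bit 4 = 1  t=0,i=1
  .## -> .   bit 3 = 0  t=0,i=8
  .#. -> .   bit 2 = 0  t=0,i=4
  ..# -> .   bit 1 = 0  t=0,i=3
  ... -> #   bit 0 = 1  t=0,i=2
  bits 01010001 = 81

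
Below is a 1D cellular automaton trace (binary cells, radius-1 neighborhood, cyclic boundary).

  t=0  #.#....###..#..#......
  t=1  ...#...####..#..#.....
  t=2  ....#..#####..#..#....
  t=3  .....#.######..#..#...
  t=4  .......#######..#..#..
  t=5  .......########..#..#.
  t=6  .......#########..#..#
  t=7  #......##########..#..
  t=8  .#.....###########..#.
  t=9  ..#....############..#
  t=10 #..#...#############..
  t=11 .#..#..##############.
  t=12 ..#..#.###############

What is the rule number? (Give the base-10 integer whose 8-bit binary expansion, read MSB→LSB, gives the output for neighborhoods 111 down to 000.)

  [7] ### => #  t=0,i=8
  [6] ##. => #  t=0,i=9
  [5] #.# => .  t=0,i=1
  [4] #.. => #  t=0,i=3
  [3] .## => #  t=0,i=7
  [2] .#. => .  t=0,i=0
  [1] ..# => .  t=0,i=6
  [0] ... => .  t=0,i=4
  bits 11011000 = 216

216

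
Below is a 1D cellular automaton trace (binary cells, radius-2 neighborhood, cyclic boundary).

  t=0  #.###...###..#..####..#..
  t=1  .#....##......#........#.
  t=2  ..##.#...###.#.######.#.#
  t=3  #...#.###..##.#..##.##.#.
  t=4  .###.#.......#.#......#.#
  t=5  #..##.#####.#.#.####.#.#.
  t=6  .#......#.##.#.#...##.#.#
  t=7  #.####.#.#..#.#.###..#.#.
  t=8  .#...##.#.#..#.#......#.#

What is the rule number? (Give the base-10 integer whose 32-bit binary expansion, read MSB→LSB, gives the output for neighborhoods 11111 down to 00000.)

  ##### -> #   bit 31 = 1  t=2,i=17
  ####. -> .   bit 30 = 0  t=0,i=18
  ###.# -> #   bit 29 = 1  t=2,i=11
  ###.. -> .   bit 28 = 0  t=0,i=4
  ##.## -> .   bit 27 = 0  t=3,i=19
  ##.#. -> #   bit 26 = 1  t=2,i=4
  ##..# -> .   bit 25 = 0  t=0,i=11
  ##... -> .   bit 24 = 0  t=0,i=5
  #.### -> .   bit 23 = 0  t=0,i=2
  #.##. -> .   bit 22 = 0  t=3,i=20
  #.#.# -> .   bit 21 = 0  t=2,i=13
  #.#.. -> .   bit 20 = 0  t=2,i=5
  #..## -> .   bit 19 = 0  t=0,i=15
  #..#. -> .   bit 18 = 0  t=0,i=12
  #...# -> #   bit 17 = 1  t=0,i=6
  #.... -> #   bit 16 = 1  t=1,i=3
  .#### -> .   bit 15 = 0  t=0,i=17
  .###. -> .   bit 14 = 0  t=0,i=3
  .##.# -> .   bit 13 = 0  t=2,i=3
  .##.. -> .   bit 12 = 0  t=1,i=7
  .#.## -> #   bit 11 = 1  t=0,i=1
  .#.#. -> #   bit 10 = 1  t=2,i=23
  .#..# -> #   bit 9 = 1  t=0,i=14
  .#... -> #   bit 8 = 1  t=1,i=2
  ..### -> .   bit 7 = 0  t=0,i=8
  ..##. -> .   bit 6 = 0  t=1,i=6
  ..#.# -> .   bit 5 = 0  t=0,i=0
  ..#.. -> .   bit 4 = 0  t=0,i=13
  ...## -> #   bit 3 = 1  t=0,i=7
  ...#. -> #   bit 2 = 1  t=1,i=13
  ....# -> .   bit 1 = 0  t=1,i=4
  ..... -> #   bit 0 = 1  t=1,i=10
  bits 10100100000000110000111100001101 = 2751663885

2751663885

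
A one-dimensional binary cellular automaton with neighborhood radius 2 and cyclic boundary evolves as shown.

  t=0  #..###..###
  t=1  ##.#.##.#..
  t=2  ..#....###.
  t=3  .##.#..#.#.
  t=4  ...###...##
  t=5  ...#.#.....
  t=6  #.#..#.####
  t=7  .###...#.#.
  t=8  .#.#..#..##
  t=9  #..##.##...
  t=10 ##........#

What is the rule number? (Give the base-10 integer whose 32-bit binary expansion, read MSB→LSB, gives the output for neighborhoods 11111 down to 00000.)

2526085781

  ##### -> #   bit 31 = 1  t=6,i=9
  ####. -> .   bit 30 = 0  t=0,i=10
  ###.# -> .   bit 29 = 0  t=6,i=0
  ###.. -> #   bit 28 = 1  t=0,i=0
  ##.## -> .   bit 27 = 0  t=9,i=5
  ##.#. -> #   bit 26 = 1  t=1,i=2
  ##..# -> #   bit 25 = 1  t=0,i=1
  ##... -> .   bit 24 = 0  t=2,i=10
  #.### -> #   bit 23 = 1  t=6,i=7
  #.##. -> .   bit 22 = 0  t=1,i=5
  #.#.# -> .   bit 21 = 0  t=1,i=3
  #.#.. -> #   bit 20 = 1  t=1,i=8
  #..## -> .   bit 19 = 0  t=0,i=2
  #..#. -> .   bit 18 = 0  t=3,i=6
  #...# -> .   bit 17 = 0  t=2,i=0
  #.... -> #   bit 16 = 1  t=2,i=4
  .#### -> .   bit 15 = 0  t=0,i=9
  .###. -> .   bit 14 = 0  t=0,i=4
  .##.# -> .   bit 13 = 0  t=1,i=1
  .##.. -> .   bit 12 = 0  t=4,i=10
  .#.## -> .   bit 11 = 0  t=1,i=4
  .#.#. -> .   bit 10 = 0  t=3,i=8
  .#..# -> #   bit 9 = 1  t=1,i=9
  .#... -> .   bit 8 = 0  t=2,i=3
  ..### -> #   bit 7 = 1  t=0,i=3
  ..##. -> .   bit 6 = 0  t=1,i=0
  ..#.# -> .   bit 5 = 0  t=3,i=7
  ..#.. -> #   bit 4 = 1  t=2,i=2
  ...## -> .   bit 3 = 0  t=2,i=6
  ...#. -> #   bit 2 = 1  t=2,i=1
  ....# -> .   bit 1 = 0  t=2,i=5
  ..... -> #   bit 0 = 1  t=5,i=0
  bits 10010110100100010000001010010101 = 2526085781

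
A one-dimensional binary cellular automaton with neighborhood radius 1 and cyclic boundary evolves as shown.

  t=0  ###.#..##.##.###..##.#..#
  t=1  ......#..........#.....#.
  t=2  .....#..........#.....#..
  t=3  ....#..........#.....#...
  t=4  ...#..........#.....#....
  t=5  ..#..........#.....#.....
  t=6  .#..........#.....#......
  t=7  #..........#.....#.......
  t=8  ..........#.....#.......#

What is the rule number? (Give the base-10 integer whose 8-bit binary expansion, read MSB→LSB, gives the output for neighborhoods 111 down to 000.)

2

  [7] ### => .  t=0,i=0
  [6] ##. => .  t=0,i=2
  [5] #.# => .  t=0,i=3
  [4] #.. => .  t=0,i=5
  [3] .## => .  t=0,i=7
  [2] .#. => .  t=0,i=4
  [1] ..# => #  t=0,i=6
  [0] ... => .  t=1,i=0
  bits 00000010 = 2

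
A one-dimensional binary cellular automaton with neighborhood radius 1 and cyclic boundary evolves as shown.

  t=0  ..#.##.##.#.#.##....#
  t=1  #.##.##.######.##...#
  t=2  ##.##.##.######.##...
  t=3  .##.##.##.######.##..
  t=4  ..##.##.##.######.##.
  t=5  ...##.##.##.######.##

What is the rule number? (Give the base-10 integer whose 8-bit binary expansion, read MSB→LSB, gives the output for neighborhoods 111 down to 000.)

  nb ###: next=#  (t=1,i=9, bit7=1)
  nb ##.: next=#  (t=0,i=5, bit6=1)
  nb #.#: next=#  (t=0,i=3, bit5=1)
  nb #..: next=#  (t=0,i=0, bit4=1)
  nb .##: next=.  (t=0,i=4, bit3=0)
  nb .#.: next=#  (t=0,i=2, bit2=1)
  nb ..#: next=.  (t=0,i=1, bit1=0)
  nb ...: next=.  (t=0,i=17, bit0=0)
  bits 11110100 = 244

244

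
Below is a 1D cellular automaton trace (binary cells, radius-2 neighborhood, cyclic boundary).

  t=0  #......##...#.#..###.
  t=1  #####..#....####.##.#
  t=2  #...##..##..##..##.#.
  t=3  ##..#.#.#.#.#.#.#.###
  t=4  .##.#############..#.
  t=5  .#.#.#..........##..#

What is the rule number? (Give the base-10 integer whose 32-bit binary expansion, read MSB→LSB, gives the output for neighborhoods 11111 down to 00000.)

510773217

  ##### -> .   bit 31 = 0  t=1,i=1
  ####. -> .   bit 30 = 0  t=1,i=3
  ###.# -> .   bit 29 = 0  t=0,i=19
  ###.. -> #   bit 28 = 1  t=1,i=4
  ##.## -> #   bit 27 = 1  t=1,i=16
  ##.#. -> #   bit 26 = 1  t=0,i=20
  ##..# -> #   bit 25 = 1  t=1,i=5
  ##... -> .   bit 24 = 0  t=0,i=9
  #.### -> .   bit 23 = 0  t=1,i=20
  #.##. -> #   bit 22 = 1  t=1,i=17
  #.#.# -> #   bit 21 = 1  t=2,i=19
  #.#.. -> #   bit 20 = 1  t=0,i=0
  #..## -> .   bit 19 = 0  t=0,i=16
  #..#. -> .   bit 18 = 0  t=1,i=6
  #...# -> .   bit 17 = 0  t=0,i=10
  #.... -> #   bit 16 = 1  t=0,i=2
  .#### -> #   bit 15 = 1  t=1,i=0
  .###. -> #   bit 14 = 1  t=0,i=18
  .##.# -> .   bit 13 = 0  t=1,i=18
  .##.. -> .   bit 12 = 0  t=0,i=8
  .#.## -> .   bit 11 = 0  t=3,i=17
  .#.#. -> #   bit 10 = 1  t=0,i=13
  .#..# -> #   bit 9 = 1  t=0,i=15
  .#... -> #   bit 8 = 1  t=0,i=1
  ..### -> #   bit 7 = 1  t=0,i=17
  ..##. -> #   bit 6 = 1  t=0,i=7
  ..#.# -> #   bit 5 = 1  t=0,i=12
  ..#.. -> .   bit 4 = 0  t=1,i=7
  ...## -> .   bit 3 = 0  t=0,i=6
  ...#. -> .   bit 2 = 0  t=0,i=11
  ....# -> .   bit 1 = 0  t=0,i=5
  ..... -> #   bit 0 = 1  t=0,i=3
  bits 00011110011100011100011111100001 = 510773217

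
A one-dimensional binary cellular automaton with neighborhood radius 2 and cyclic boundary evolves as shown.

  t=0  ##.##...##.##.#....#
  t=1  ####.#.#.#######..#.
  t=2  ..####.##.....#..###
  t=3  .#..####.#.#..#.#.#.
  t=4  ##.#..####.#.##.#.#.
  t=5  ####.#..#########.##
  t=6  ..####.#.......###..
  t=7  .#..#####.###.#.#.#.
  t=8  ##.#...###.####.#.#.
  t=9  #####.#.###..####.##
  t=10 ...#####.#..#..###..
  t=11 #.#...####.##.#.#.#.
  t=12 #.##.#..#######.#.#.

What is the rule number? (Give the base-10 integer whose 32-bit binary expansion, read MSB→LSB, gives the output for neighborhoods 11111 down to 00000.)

  #####|.  b31=0 t=1,i=11
  ####.|#  b30=1 t=1,i=2
  ###.#|#  b29=1 t=0,i=1
  ###..|.  b28=0 t=1,i=15
  ##.##|#  b27=1 t=0,i=2
  ##.#.|#  b26=1 t=0,i=13
  ##..#|.  b25=0 t=1,i=16
  ##...|#  b24=1 t=0,i=5
  #.###|.  b23=0 t=1,i=0
  #.##.|#  b22=1 t=0,i=3
  #.#.#|#  b21=1 t=1,i=5
  #.#..|#  b20=1 t=0,i=14
  #..##|#  b19=1 t=2,i=1
  #..#.|#  b18=1 t=1,i=17
  #...#|.  b17=0 t=0,i=6
  #....|.  b16=0 t=0,i=16
  .####|.  b15=0 t=1,i=1
  .###.|#  b14=1 t=0,i=0
  .##.#|#  b13=1 t=0,i=9
  .##..|.  b12=0 t=0,i=4
  .#.##|#  b11=1 t=1,i=8
  .#.#.|.  b10=0 t=1,i=6
  .#..#|.  b9=0 t=2,i=15
  .#...|#  b8=1 t=0,i=15
  ..###|.  b7=0 t=0,i=19
  ..##.|.  b6=0 t=0,i=8
  ..#.#|#  b5=1 t=1,i=18
  ..#..|#  b4=1 t=2,i=14
  ...##|#  b3=1 t=0,i=7
  ...#.|.  b2=0 t=2,i=13
  ....#|.  b1=0 t=0,i=17
  .....|#  b0=1 t=2,i=11
  bits 01101101011111000110100100111001 = 1836869945

1836869945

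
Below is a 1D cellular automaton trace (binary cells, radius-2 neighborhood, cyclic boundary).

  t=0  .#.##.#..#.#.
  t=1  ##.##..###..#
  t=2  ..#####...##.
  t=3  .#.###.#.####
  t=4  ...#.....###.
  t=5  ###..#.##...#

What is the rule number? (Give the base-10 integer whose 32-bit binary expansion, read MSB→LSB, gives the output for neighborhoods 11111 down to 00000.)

  #####|#  b31=1 t=2,i=4
  ####.|#  b30=1 t=2,i=5
  ###.#|.  b29=0 t=1,i=1
  ###..|.  b28=0 t=1,i=9
  ##.##|#  b27=1 t=1,i=2
  ##.#.|.  b26=0 t=0,i=5
  ##..#|#  b25=1 t=1,i=5
  ##...|#  b24=1 t=2,i=7
  #.###|#  b23=1 t=3,i=3
  #.##.|#  b22=1 t=0,i=3
  #.#.#|.  b21=0 t=3,i=1
  #.#..|.  b20=0 t=0,i=6
  #..##|#  b19=1 t=1,i=6
  #..#.|#  b18=1 t=0,i=0
  #...#|.  b17=0 t=2,i=0
  #....|#  b16=1 t=4,i=0
  .####|#  b15=1 t=2,i=3
  .###.|.  b14=0 t=1,i=0
  .##.#|#  b13=1 t=0,i=4
  .##..|#  b12=1 t=1,i=4
  .#.##|.  b11=0 t=0,i=2
  .#.#.|.  b10=0 t=0,i=10
  .#..#|#  b9=1 t=0,i=7
  .#...|.  b8=0 t=4,i=4
  ..###|.  b7=0 t=1,i=7
  ..##.|#  b6=1 t=2,i=10
  ..#.#|#  b5=1 t=0,i=1
  ..#..|.  b4=0 t=4,i=3
  ...##|#  b3=1 t=2,i=1
  ...#.|#  b2=1 t=4,i=2
  ....#|#  b1=1 t=4,i=1
  .....|.  b0=0 t=4,i=6
  bits 11001011110011011011001001101110 = 3419255406

3419255406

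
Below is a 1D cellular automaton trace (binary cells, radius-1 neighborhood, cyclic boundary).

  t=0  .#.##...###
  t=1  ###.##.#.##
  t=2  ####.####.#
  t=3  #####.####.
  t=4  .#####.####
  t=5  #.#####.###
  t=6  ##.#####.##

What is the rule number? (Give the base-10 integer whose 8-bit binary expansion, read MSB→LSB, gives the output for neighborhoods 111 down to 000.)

  ###|#  b7=1 t=0,i=9
  ##.|#  b6=1 t=0,i=4
  #.#|#  b5=1 t=0,i=0
  #..|#  b4=1 t=0,i=5
  .##|.  b3=0 t=0,i=3
  .#.|#  b2=1 t=0,i=1
  ..#|#  b1=1 t=0,i=7
  ...|.  b0=0 t=0,i=6
  bits 11110110 = 246

246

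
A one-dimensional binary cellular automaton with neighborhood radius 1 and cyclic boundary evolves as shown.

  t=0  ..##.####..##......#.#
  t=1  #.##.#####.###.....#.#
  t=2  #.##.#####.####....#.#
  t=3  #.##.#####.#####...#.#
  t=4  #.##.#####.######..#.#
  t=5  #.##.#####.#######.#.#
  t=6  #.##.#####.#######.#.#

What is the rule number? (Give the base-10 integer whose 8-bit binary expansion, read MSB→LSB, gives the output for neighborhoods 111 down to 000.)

  ### -> #   bit 7 = 1  t=0,i=6
  ##. -> #   bit 6 = 1  t=0,i=3
  #.# -> .   bit 5 = 0  t=0,i=4
  #.. -> #   bit 4 = 1  t=0,i=0
  .## -> #   bit 3 = 1  t=0,i=2
  .#. -> #   bit 2 = 1  t=0,i=19
  ..# -> .   bit 1 = 0  t=0,i=1
  ... -> .   bit 0 = 0  t=0,i=14
  bits 11011100 = 220

220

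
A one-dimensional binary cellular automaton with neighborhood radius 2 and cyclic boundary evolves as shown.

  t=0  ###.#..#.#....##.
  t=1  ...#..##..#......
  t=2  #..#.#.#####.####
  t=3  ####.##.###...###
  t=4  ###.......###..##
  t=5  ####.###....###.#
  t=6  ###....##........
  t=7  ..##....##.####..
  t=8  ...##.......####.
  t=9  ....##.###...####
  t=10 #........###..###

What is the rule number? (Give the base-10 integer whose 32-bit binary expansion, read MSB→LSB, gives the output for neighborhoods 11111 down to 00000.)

3610155313

  ##### -> #   bit 31 = 1  t=2,i=9
  ####. -> #   bit 30 = 1  t=2,i=10
  ###.# -> .   bit 29 = 0  t=0,i=2
  ###.. -> #   bit 28 = 1  t=2,i=0
  ##.## -> .   bit 27 = 0  t=0,i=16
  ##.#. -> #   bit 26 = 1  t=0,i=3
  ##..# -> #   bit 25 = 1  t=1,i=8
  ##... -> #   bit 24 = 1  t=3,i=11
  #.### -> .   bit 23 = 0  t=0,i=0
  #.##. -> .   bit 22 = 0  t=3,i=5
  #.#.# -> #   bit 21 = 1  t=2,i=5
  #.#.. -> .   bit 20 = 0  t=0,i=4
  #..## -> #   bit 19 = 1  t=1,i=5
  #..#. -> #   bit 18 = 1  t=0,i=6
  #...# -> #   bit 17 = 1  t=3,i=12
  #.... -> .   bit 16 = 0  t=0,i=11
  .#### -> #   bit 15 = 1  t=2,i=8
  .###. -> .   bit 14 = 0  t=0,i=1
  .##.# -> .   bit 13 = 0  t=0,i=15
  .##.. -> #   bit 12 = 1  t=1,i=7
  .#.## -> #   bit 11 = 1  t=2,i=6
  .#.#. -> .   bit 10 = 0  t=0,i=8
  .#..# -> .   bit 9 = 0  t=0,i=5
  .#... -> #   bit 8 = 1  t=0,i=10
  ..### -> .   bit 7 = 0  t=3,i=14
  ..##. -> .   bit 6 = 0  t=0,i=14
  ..#.# -> #   bit 5 = 1  t=0,i=7
  ..#.. -> #   bit 4 = 1  t=1,i=3
  ...## -> .   bit 3 = 0  t=0,i=13
  ...#. -> .   bit 2 = 0  t=1,i=2
  ....# -> .   bit 1 = 0  t=0,i=12
  ..... -> #   bit 0 = 1  t=1,i=0
  bits 11010111001011101001100100110001 = 3610155313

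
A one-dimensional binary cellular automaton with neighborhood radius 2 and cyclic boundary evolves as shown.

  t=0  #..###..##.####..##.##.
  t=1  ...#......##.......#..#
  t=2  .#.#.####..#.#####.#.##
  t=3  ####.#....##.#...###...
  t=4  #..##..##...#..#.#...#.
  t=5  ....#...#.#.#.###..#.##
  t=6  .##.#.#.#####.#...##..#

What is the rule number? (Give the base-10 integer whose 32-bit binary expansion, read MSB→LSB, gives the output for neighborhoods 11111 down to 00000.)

749147315

  ##### -> .   bit 31 = 0  t=2,i=15
  ####. -> .   bit 30 = 0  t=0,i=13
  ###.# -> #   bit 29 = 1  t=2,i=17
  ###.. -> .   bit 28 = 0  t=0,i=5
  ##.## -> #   bit 27 = 1  t=0,i=10
  ##.#. -> #   bit 26 = 1  t=0,i=22
  ##..# -> .   bit 25 = 0  t=0,i=6
  ##... -> .   bit 24 = 0  t=1,i=12
  #.### -> #   bit 23 = 1  t=0,i=11
  #.##. -> .   bit 22 = 0  t=0,i=20
  #.#.# -> #   bit 21 = 1  t=2,i=1
  #.#.. -> .   bit 20 = 0  t=0,i=0
  #..## -> .   bit 19 = 0  t=0,i=2
  #..#. -> #   bit 18 = 1  t=1,i=21
  #...# -> #   bit 17 = 1  t=1,i=1
  #.... -> #   bit 16 = 1  t=1,i=5
  .#### -> .   bit 15 = 0  t=0,i=12
  .###. -> .   bit 14 = 0  t=0,i=4
  .##.# -> .   bit 13 = 0  t=0,i=9
  .##.. -> #   bit 12 = 1  t=1,i=11
  .#.## -> .   bit 11 = 0  t=2,i=4
  .#.#. -> #   bit 10 = 1  t=2,i=2
  .#..# -> .   bit 9 = 0  t=0,i=1
  .#... -> .   bit 8 = 0  t=1,i=0
  ..### -> #   bit 7 = 1  t=0,i=3
  ..##. -> .   bit 6 = 0  t=0,i=8
  ..#.# -> #   bit 5 = 1  t=2,i=11
  ..#.. -> #   bit 4 = 1  t=1,i=3
  ...## -> .   bit 3 = 0  t=1,i=9
  ...#. -> .   bit 2 = 0  t=1,i=2
  ....# -> #   bit 1 = 1  t=1,i=8
  ..... -> #   bit 0 = 1  t=1,i=6
  bits 00101100101001110001010010110011 = 749147315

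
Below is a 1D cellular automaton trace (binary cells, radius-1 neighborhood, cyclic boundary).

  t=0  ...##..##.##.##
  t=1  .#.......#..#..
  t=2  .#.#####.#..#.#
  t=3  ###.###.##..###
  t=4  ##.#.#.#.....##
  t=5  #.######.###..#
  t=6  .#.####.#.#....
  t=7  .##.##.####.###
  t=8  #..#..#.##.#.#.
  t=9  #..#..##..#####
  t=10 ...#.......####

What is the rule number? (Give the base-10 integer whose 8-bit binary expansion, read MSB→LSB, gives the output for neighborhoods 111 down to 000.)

165

  [7] ### => #  t=2,i=4
  [6] ##. => .  t=0,i=4
  [5] #.# => #  t=0,i=9
  [4] #.. => .  t=0,i=0
  [3] .## => .  t=0,i=3
  [2] .#. => #  t=1,i=1
  [1] ..# => .  t=0,i=2
  [0] ... => #  t=0,i=1
  bits 10100101 = 165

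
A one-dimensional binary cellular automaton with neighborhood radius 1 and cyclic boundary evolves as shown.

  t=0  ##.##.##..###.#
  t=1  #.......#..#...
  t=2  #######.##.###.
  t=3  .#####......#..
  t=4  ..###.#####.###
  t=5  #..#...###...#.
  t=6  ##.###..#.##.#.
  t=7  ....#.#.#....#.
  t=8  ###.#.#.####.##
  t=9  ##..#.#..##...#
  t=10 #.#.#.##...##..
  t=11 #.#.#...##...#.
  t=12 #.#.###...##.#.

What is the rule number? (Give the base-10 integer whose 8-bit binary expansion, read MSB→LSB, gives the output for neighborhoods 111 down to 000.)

  ###|#  b7=1 t=0,i=0
  ##.|.  b6=0 t=0,i=1
  #.#|.  b5=0 t=0,i=2
  #..|#  b4=1 t=0,i=8
  .##|.  b3=0 t=0,i=3
  .#.|#  b2=1 t=1,i=0
  ..#|.  b1=0 t=0,i=9
  ...|#  b0=1 t=1,i=2
  bits 10010101 = 149

149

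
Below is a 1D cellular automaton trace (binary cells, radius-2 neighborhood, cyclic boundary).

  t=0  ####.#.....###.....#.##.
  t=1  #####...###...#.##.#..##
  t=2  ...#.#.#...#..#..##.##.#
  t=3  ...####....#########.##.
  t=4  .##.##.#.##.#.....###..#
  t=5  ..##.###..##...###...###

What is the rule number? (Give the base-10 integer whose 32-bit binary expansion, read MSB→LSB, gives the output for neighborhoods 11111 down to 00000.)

1873585787

  #####|.  b31=0 t=1,i=0
  ####.|#  b30=1 t=0,i=2
  ###.#|#  b29=1 t=0,i=3
  ###..|.  b28=0 t=0,i=13
  ##.##|#  b27=1 t=0,i=23
  ##.#.|#  b26=1 t=0,i=4
  ##..#|#  b25=1 t=4,i=21
  ##...|#  b24=1 t=0,i=14
  #.###|#  b23=1 t=0,i=0
  #.##.|.  b22=0 t=0,i=21
  #.#.#|#  b21=1 t=2,i=5
  #.#..|.  b20=0 t=0,i=5
  #..##|#  b19=1 t=1,i=21
  #..#.|#  b18=1 t=2,i=13
  #...#|.  b17=0 t=1,i=6
  #....|.  b16=0 t=0,i=7
  .####|#  b15=1 t=0,i=1
  .###.|.  b14=0 t=0,i=12
  .##.#|#  b13=1 t=0,i=22
  .##..|.  b12=0 t=3,i=22
  .#.##|.  b11=0 t=0,i=20
  .#.#.|#  b10=1 t=2,i=4
  .#..#|#  b9=1 t=1,i=20
  .#...|.  b8=0 t=0,i=6
  ..###|.  b7=0 t=0,i=11
  ..##.|#  b6=1 t=2,i=17
  ..#.#|#  b5=1 t=0,i=19
  ..#..|#  b4=1 t=2,i=11
  ...##|#  b3=1 t=0,i=10
  ...#.|.  b2=0 t=0,i=18
  ....#|#  b1=1 t=0,i=9
  .....|#  b0=1 t=0,i=8
  bits 01101111101011001010011001111011 = 1873585787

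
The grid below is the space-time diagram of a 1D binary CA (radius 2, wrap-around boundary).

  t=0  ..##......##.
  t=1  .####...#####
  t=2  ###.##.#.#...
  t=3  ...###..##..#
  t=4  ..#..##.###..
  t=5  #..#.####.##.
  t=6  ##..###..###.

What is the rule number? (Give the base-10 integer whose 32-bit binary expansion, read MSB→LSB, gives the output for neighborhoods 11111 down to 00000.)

466665034

  nb #####: next=.  (t=1,i=10, bit31=0)
  nb ####.: next=.  (t=1,i=3, bit30=0)
  nb ###.#: next=.  (t=1,i=12, bit29=0)
  nb ###..: next=#  (t=1,i=4, bit28=1)
  nb ##.##: next=#  (t=1,i=0, bit27=1)
  nb ##.#.: next=.  (t=2,i=6, bit26=0)
  nb ##..#: next=#  (t=3,i=6, bit25=1)
  nb ##...: next=#  (t=0,i=4, bit24=1)
  nb #.###: next=#  (t=1,i=1, bit23=1)
  nb #.##.: next=#  (t=2,i=4, bit22=1)
  nb #.#.#: next=.  (t=2,i=7, bit21=0)
  nb #.#..: next=#  (t=2,i=9, bit20=1)
  nb #..##: next=.  (t=3,i=7, bit19=0)
  nb #..#.: next=.  (t=3,i=11, bit18=0)
  nb #...#: next=.  (t=0,i=0, bit17=0)
  nb #....: next=.  (t=0,i=5, bit16=0)
  nb .####: next=#  (t=1,i=2, bit15=1)
  nb .###.: next=.  (t=2,i=1, bit14=0)
  nb .##.#: next=#  (t=2,i=5, bit13=1)
  nb .##..: next=#  (t=0,i=3, bit12=1)
  nb .#.##: next=#  (t=5,i=4, bit11=1)
  nb .#.#.: next=#  (t=2,i=8, bit10=1)
  nb .#..#: next=#  (t=4,i=3, bit9=1)
  nb .#...: next=.  (t=2,i=10, bit8=0)
  nb ..###: next=.  (t=1,i=8, bit7=0)
  nb ..##.: next=#  (t=0,i=2, bit6=1)
  nb ..#.#: next=.  (t=5,i=3, bit5=0)
  nb ..#..: next=.  (t=3,i=12, bit4=0)
  nb ...##: next=#  (t=0,i=1, bit3=1)
  nb ...#.: next=.  (t=4,i=1, bit2=0)
  nb ....#: next=#  (t=0,i=8, bit1=1)
  nb .....: next=.  (t=0,i=6, bit0=0)
  bits 00011011110100001011111001001010 = 466665034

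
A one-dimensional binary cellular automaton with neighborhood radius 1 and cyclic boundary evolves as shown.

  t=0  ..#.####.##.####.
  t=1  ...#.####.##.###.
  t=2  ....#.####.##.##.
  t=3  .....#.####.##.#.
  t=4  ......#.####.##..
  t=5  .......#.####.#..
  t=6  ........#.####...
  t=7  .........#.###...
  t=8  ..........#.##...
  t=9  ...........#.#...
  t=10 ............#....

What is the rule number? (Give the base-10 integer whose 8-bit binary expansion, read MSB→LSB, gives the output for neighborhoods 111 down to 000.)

224

  [7] ### => #  t=0,i=5
  [6] ##. => #  t=0,i=7
  [5] #.# => #  t=0,i=3
  [4] #.. => .  t=0,i=16
  [3] .## => .  t=0,i=4
  [2] .#. => .  t=0,i=2
  [1] ..# => .  t=0,i=1
  [0] ... => .  t=0,i=0
  bits 11100000 = 224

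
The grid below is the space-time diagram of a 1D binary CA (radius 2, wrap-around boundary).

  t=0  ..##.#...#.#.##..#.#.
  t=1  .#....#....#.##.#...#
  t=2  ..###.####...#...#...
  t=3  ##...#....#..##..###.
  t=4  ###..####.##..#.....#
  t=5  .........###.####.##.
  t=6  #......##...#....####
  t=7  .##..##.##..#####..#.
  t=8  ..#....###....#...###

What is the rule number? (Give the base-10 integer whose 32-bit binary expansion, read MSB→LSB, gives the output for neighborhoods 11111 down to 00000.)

  ##### -> #   bit 31 = 1  t=6,i=19
  ####. -> .   bit 30 = 0  t=2,i=8
  ###.# -> .   bit 29 = 0  t=2,i=4
  ###.. -> .   bit 28 = 0  t=2,i=9
  ##.## -> #   bit 27 = 1  t=2,i=5
  ##.#. -> .   bit 26 = 0  t=0,i=4
  ##..# -> .   bit 25 = 0  t=0,i=15
  ##... -> #   bit 24 = 1  t=2,i=10
  #.### -> .   bit 23 = 0  t=2,i=6
  #.##. -> #   bit 22 = 1  t=0,i=13
  #.#.# -> #   bit 21 = 1  t=0,i=11
  #.#.. -> .   bit 20 = 0  t=0,i=5
  #..## -> .   bit 19 = 0  t=3,i=12
  #..#. -> #   bit 18 = 1  t=0,i=16
  #...# -> .   bit 17 = 0  t=0,i=0
  #.... -> #   bit 16 = 1  t=1,i=3
  .#### -> .   bit 15 = 0  t=2,i=7
  .###. -> .   bit 14 = 0  t=2,i=3
  .##.# -> .   bit 13 = 0  t=0,i=3
  .##.. -> #   bit 12 = 1  t=0,i=14
  .#.## -> .   bit 11 = 0  t=0,i=12
  .#.#. -> .   bit 10 = 0  t=0,i=10
  .#..# -> #   bit 9 = 1  t=3,i=11
  .#... -> #   bit 8 = 1  t=0,i=6
  ..### -> .   bit 7 = 0  t=2,i=2
  ..##. -> .   bit 6 = 0  t=0,i=2
  ..#.# -> .   bit 5 = 0  t=0,i=9
  ..#.. -> #   bit 4 = 1  t=1,i=6
  ...## -> #   bit 3 = 1  t=0,i=1
  ...#. -> .   bit 2 = 0  t=0,i=8
  ....# -> #   bit 1 = 1  t=1,i=4
  ..... -> .   bit 0 = 0  t=2,i=20
  bits 10001001011001010001001100011010 = 2305102618

2305102618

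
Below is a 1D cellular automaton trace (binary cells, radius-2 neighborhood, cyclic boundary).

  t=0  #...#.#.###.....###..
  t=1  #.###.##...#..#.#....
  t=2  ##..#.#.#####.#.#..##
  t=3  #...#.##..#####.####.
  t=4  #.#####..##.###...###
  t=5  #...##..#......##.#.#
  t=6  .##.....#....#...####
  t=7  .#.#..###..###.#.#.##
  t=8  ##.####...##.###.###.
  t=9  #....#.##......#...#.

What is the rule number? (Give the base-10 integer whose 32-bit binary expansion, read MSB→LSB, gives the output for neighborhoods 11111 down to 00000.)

3849980598

  #####|#  b31=1 t=2,i=10
  ####.|#  b30=1 t=2,i=0
  ###.#|#  b29=1 t=1,i=4
  ###..|.  b28=0 t=0,i=10
  ##.##|.  b27=0 t=1,i=5
  ##.#.|#  b26=1 t=2,i=13
  ##..#|.  b25=0 t=0,i=19
  ##...|#  b24=1 t=0,i=11
  #.###|.  b23=0 t=0,i=8
  #.##.|#  b22=1 t=1,i=6
  #.#.#|#  b21=1 t=0,i=6
  #.#..|#  b20=1 t=1,i=16
  #..##|#  b19=1 t=2,i=18
  #..#.|.  b18=0 t=0,i=20
  #...#|#  b17=1 t=0,i=2
  #....|.  b16=0 t=0,i=12
  .####|.  b15=0 t=2,i=9
  .###.|.  b14=0 t=0,i=9
  .##.#|.  b13=0 t=4,i=10
  .##..|.  b12=0 t=1,i=7
  .#.##|#  b11=1 t=0,i=7
  .#.#.|.  b10=0 t=0,i=5
  .#..#|#  b9=1 t=1,i=12
  .#...|.  b8=0 t=0,i=1
  ..###|#  b7=1 t=0,i=16
  ..##.|.  b6=0 t=4,i=9
  ..#.#|#  b5=1 t=0,i=4
  ..#..|#  b4=1 t=0,i=0
  ...##|.  b3=0 t=0,i=15
  ...#.|#  b2=1 t=0,i=3
  ....#|#  b1=1 t=0,i=14
  .....|.  b0=0 t=0,i=13
  bits 11100101011110100000101010110110 = 3849980598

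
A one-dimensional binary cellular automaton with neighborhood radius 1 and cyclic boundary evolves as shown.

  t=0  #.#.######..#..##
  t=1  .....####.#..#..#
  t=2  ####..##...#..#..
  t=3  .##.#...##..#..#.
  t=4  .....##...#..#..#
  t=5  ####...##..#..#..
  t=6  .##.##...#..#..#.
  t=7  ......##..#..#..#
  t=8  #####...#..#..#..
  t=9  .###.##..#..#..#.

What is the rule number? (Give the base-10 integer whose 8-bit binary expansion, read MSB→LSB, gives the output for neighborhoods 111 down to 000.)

145

  ### -> #   bit 7 = 1  t=0,i=5
  ##. -> .   bit 6 = 0  t=0,i=0
  #.# -> .   bit 5 = 0  t=0,i=1
  #.. -> #   bit 4 = 1  t=0,i=10
  .## -> .   bit 3 = 0  t=0,i=4
  .#. -> .   bit 2 = 0  t=0,i=2
  ..# -> .   bit 1 = 0  t=0,i=11
  ... -> #   bit 0 = 1  t=1,i=1
  bits 10010001 = 145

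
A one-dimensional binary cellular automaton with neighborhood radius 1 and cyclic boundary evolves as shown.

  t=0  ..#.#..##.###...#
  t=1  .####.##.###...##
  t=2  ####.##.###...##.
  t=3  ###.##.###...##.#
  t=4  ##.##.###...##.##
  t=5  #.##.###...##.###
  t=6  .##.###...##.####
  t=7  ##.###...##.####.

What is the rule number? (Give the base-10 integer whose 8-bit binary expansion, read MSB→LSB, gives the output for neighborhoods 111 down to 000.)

174

  ###|#  b7=1 t=0,i=11
  ##.|.  b6=0 t=0,i=8
  #.#|#  b5=1 t=0,i=3
  #..|.  b4=0 t=0,i=0
  .##|#  b3=1 t=0,i=7
  .#.|#  b2=1 t=0,i=2
  ..#|#  b1=1 t=0,i=1
  ...|.  b0=0 t=0,i=14
  bits 10101110 = 174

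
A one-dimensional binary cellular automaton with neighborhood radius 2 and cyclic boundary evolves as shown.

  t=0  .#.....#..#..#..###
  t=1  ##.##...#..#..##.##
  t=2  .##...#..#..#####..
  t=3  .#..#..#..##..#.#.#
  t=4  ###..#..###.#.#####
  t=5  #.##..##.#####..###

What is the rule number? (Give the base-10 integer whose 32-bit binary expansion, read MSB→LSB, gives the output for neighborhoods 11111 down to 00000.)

3191565921

  nb #####: next=#  (t=2,i=14, bit31=1)
  nb ####.: next=.  (t=1,i=0, bit30=0)
  nb ###.#: next=#  (t=0,i=18, bit29=1)
  nb ###..: next=#  (t=2,i=16, bit28=1)
  nb ##.##: next=#  (t=1,i=2, bit27=1)
  nb ##.#.: next=#  (t=0,i=0, bit26=1)
  nb ##..#: next=#  (t=3,i=12, bit25=1)
  nb ##...: next=.  (t=1,i=5, bit24=0)
  nb #.###: next=.  (t=1,i=17, bit23=0)
  nb #.##.: next=.  (t=1,i=3, bit22=0)
  nb #.#.#: next=#  (t=3,i=16, bit21=1)
  nb #.#..: next=#  (t=0,i=1, bit20=1)
  nb #..##: next=#  (t=0,i=15, bit19=1)
  nb #..#.: next=.  (t=0,i=9, bit18=0)
  nb #...#: next=#  (t=1,i=6, bit17=1)
  nb #....: next=#  (t=0,i=3, bit16=1)
  nb .####: next=.  (t=1,i=18, bit15=0)
  nb .###.: next=#  (t=0,i=17, bit14=1)
  nb .##.#: next=#  (t=1,i=15, bit13=1)
  nb .##..: next=.  (t=1,i=4, bit12=0)
  nb .#.##: next=#  (t=4,i=13, bit11=1)
  nb .#.#.: next=#  (t=3,i=0, bit10=1)
  nb .#..#: next=#  (t=0,i=8, bit9=1)
  nb .#...: next=.  (t=0,i=2, bit8=0)
  nb ..###: next=.  (t=0,i=16, bit7=0)
  nb ..##.: next=#  (t=1,i=14, bit6=1)
  nb ..#.#: next=#  (t=3,i=14, bit5=1)
  nb ..#..: next=.  (t=0,i=7, bit4=0)
  nb ...##: next=.  (t=2,i=0, bit3=0)
  nb ...#.: next=.  (t=0,i=6, bit2=0)
  nb ....#: next=.  (t=0,i=5, bit1=0)
  nb .....: next=#  (t=0,i=4, bit0=1)
  bits 10111110001110110110111001100001 = 3191565921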